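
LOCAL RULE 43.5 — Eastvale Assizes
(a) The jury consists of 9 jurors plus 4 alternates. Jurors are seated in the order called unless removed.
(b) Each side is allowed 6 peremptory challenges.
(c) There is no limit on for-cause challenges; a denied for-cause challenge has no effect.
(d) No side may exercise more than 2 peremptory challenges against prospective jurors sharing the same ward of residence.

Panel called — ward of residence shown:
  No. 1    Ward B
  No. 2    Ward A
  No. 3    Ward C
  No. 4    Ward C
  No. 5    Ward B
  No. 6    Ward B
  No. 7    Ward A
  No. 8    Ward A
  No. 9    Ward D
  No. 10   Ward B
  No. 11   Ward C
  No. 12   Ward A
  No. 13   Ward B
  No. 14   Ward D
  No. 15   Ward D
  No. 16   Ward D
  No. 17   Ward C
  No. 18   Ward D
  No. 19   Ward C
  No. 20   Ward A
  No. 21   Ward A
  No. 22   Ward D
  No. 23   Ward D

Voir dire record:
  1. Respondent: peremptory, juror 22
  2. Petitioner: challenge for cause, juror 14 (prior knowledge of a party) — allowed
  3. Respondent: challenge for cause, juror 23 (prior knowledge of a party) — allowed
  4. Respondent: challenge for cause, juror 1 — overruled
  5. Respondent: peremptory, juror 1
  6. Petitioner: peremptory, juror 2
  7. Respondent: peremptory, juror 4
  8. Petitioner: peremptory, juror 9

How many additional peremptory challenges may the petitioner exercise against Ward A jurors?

Petitioner peremptories so far: #2, #9 — 2 of 6 used, 4 left overall.
Against Ward A: #2 — 1 used; per-ward cap 2 leaves 1.
Binding limit: min(4, 1) = 1.

1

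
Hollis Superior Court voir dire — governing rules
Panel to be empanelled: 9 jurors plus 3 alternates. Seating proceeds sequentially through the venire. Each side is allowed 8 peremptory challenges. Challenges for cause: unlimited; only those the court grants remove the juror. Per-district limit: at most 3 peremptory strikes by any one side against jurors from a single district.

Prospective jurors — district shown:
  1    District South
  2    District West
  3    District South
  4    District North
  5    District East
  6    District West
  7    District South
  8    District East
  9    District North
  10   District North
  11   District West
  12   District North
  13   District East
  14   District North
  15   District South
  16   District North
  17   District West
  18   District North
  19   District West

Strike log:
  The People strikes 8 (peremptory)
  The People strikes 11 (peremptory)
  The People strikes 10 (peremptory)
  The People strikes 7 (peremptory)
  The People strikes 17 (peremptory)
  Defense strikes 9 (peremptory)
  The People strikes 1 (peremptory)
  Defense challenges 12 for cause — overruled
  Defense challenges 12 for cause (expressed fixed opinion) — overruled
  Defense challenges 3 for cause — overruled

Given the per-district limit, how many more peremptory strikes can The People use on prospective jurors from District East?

2

The People peremptories so far: #8, #11, #10, #7, #17, #1 — 6 of 8 used, 2 left overall.
Against District East: #8 — 1 used; per-district cap 3 leaves 2.
Binding limit: min(2, 2) = 2.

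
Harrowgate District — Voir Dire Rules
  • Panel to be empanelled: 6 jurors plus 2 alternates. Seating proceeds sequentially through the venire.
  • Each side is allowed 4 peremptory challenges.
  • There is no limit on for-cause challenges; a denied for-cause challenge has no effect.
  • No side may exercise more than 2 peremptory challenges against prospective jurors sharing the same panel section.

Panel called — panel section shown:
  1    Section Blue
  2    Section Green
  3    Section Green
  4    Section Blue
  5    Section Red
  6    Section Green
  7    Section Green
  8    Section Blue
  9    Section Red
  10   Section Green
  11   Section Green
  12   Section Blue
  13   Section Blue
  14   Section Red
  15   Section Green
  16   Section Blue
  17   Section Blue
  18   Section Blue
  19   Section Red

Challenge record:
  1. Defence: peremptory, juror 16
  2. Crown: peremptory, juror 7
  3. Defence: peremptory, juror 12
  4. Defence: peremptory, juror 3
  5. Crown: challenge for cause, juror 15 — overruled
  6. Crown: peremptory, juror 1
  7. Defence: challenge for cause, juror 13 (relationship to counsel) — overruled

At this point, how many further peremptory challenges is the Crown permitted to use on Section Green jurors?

1

Crown peremptories so far: #7, #1 — 2 of 4 used, 2 left overall.
Against Section Green: #7 — 1 used; per-section cap 2 leaves 1.
Binding limit: min(2, 1) = 1.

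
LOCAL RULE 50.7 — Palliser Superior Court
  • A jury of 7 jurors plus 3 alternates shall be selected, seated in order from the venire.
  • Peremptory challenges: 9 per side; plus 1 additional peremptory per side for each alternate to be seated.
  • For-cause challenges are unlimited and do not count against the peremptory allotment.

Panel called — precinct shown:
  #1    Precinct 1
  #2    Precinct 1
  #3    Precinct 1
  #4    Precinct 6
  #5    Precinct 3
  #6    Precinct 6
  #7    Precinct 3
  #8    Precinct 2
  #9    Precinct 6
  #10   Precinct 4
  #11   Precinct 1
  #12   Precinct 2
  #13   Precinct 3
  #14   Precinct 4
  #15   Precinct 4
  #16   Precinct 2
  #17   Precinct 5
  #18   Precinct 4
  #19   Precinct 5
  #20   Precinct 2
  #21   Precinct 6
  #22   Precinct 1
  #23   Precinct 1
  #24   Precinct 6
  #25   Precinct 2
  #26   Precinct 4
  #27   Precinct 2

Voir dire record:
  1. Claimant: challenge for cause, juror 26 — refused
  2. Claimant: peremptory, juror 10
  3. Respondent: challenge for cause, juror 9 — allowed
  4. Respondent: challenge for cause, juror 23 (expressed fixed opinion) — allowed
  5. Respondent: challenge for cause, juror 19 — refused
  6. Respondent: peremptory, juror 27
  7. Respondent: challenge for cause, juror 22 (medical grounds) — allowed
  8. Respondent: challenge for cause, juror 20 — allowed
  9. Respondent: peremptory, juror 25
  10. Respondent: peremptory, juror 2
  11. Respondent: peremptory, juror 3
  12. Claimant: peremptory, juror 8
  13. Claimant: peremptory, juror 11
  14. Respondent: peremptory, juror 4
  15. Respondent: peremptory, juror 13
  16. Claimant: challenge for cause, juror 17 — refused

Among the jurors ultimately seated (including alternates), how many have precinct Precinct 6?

Removed: #2, #3, #4, #8, #9, #10, #11, #13, #20, #22, #23, #25, #27.
Seated (10 incl. alternates): #1, #5, #6, #7, #12, #14, #15, #16, #17, #18.
Of those, in Precinct 6: #6 → 1.

1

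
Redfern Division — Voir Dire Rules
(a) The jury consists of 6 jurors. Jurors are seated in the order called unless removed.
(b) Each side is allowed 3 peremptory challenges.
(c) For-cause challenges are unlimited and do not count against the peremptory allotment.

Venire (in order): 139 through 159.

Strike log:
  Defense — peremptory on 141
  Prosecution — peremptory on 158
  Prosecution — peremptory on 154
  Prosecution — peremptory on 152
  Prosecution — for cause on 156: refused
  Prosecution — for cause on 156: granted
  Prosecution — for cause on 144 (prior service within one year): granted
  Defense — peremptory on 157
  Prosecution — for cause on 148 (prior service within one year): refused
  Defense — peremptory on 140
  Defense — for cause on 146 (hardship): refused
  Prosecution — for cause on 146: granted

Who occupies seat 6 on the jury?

148

Removed: #140, #141, #144, #146, #152, #154, #156, #157, #158. (#148 stays — for-cause denied.)
Filling seats in venire order through position 6: #139, #142, #143, #145, #147, #148.
So seat 6 is #148.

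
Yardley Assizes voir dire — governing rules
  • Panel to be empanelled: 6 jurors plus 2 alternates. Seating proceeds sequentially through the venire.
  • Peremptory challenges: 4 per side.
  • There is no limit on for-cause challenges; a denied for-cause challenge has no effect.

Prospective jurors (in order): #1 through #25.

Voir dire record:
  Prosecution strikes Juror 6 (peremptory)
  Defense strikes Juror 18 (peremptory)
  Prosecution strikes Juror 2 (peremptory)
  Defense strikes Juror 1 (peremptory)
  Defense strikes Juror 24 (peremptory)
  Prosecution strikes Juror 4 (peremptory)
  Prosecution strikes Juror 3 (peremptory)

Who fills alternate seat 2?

Removed: #1, #2, #3, #4, #6, #18, #24.
Seating in order: seats 1–6 → #5, #7, #8, #9, #10, #11; alternates → #12, #13.
So alternate 2 is #13.

13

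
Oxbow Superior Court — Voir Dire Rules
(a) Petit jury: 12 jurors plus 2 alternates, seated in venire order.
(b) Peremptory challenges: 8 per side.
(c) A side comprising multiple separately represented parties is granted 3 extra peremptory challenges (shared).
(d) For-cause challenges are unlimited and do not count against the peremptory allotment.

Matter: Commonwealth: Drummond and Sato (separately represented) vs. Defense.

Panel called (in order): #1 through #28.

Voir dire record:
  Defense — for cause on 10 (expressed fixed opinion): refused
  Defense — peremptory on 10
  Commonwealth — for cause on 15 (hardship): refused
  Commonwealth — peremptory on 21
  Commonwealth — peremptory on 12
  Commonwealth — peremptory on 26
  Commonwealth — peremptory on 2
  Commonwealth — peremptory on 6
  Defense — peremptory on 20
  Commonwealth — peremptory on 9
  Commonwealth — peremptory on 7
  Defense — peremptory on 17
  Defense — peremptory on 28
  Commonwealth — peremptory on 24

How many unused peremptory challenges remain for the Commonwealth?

3

Commonwealth allotment: 8 base + 3 multi-party = 11.
Commonwealth peremptories used: #21, #12, #26, #2, #6, #9, #7, #24 — 8 (the for-cause on #15 doesn't count).
Remaining: 11 − 8 = 3.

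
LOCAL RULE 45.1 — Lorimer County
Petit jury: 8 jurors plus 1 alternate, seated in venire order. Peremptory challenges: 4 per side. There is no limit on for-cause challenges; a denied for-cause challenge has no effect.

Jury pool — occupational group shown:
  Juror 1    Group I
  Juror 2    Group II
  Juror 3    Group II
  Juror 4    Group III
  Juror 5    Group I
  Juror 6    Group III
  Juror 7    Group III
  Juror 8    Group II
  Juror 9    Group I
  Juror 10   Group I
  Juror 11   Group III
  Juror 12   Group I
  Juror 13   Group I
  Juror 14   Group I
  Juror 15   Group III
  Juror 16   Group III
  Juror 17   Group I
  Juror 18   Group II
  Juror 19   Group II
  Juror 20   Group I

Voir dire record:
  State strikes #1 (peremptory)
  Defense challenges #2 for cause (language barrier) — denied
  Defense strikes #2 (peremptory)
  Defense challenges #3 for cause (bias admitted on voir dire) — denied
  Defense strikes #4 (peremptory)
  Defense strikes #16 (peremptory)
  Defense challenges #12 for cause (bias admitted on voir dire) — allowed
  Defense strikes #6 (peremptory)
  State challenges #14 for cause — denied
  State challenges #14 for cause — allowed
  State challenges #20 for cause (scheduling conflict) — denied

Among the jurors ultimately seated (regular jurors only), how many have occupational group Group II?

Removed: #1, #2, #4, #6, #12, #14, #16.
Seated jurors 1–8: #3, #5, #7, #8, #9, #10, #11, #13 (alternates #15 not counted).
Of those, in Group II: #3, #8 → 2.

2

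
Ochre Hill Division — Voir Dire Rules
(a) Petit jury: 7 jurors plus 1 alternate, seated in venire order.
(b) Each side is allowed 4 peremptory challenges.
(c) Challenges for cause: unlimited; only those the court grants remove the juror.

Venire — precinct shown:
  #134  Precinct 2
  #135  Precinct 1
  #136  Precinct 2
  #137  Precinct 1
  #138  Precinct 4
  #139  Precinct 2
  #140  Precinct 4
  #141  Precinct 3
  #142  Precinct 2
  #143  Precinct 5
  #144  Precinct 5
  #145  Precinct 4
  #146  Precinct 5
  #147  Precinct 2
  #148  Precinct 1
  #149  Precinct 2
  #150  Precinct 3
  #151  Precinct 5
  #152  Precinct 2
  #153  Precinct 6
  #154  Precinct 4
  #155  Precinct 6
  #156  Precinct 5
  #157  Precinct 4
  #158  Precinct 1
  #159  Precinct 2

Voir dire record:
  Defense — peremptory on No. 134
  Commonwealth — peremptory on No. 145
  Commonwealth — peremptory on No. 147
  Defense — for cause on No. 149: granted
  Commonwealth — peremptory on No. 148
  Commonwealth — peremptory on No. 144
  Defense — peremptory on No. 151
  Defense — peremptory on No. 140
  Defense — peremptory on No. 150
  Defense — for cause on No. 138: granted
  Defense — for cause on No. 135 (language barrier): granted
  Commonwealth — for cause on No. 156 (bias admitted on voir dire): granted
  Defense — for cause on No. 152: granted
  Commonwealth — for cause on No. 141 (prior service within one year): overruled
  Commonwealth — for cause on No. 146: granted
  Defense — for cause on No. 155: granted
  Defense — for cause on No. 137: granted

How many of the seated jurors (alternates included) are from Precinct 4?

2

Removed: #134, #135, #137, #138, #140, #144, #145, #146, #147, #148, #149, #150, #151, #152, #155, #156.
Seated (8 incl. alternates): #136, #139, #141, #142, #143, #153, #154, #157.
Of those, in Precinct 4: #154, #157 → 2.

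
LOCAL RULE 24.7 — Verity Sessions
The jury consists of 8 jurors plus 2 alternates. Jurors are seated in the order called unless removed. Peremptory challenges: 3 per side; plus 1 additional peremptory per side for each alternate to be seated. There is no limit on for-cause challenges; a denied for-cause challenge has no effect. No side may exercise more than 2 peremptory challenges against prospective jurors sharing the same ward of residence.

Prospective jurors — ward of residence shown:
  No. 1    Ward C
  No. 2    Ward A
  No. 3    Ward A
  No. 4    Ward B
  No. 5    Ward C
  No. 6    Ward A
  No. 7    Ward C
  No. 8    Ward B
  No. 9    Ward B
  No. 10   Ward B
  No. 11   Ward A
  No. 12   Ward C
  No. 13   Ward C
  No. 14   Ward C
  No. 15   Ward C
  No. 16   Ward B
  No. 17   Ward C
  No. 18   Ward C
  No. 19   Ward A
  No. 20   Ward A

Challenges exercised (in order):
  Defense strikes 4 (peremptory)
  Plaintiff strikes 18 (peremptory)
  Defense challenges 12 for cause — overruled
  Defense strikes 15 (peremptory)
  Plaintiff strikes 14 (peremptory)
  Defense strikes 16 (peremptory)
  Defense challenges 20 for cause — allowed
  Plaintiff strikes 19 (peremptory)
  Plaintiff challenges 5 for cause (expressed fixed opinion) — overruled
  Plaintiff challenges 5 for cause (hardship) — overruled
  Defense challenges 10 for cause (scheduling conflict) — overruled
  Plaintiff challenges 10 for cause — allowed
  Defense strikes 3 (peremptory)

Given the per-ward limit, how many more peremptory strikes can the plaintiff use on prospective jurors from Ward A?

Plaintiff peremptories so far: #18, #14, #19 — 3 of 5 used, 2 left overall.
Against Ward A: #19 — 1 used; per-ward cap 2 leaves 1.
Binding limit: min(2, 1) = 1.

1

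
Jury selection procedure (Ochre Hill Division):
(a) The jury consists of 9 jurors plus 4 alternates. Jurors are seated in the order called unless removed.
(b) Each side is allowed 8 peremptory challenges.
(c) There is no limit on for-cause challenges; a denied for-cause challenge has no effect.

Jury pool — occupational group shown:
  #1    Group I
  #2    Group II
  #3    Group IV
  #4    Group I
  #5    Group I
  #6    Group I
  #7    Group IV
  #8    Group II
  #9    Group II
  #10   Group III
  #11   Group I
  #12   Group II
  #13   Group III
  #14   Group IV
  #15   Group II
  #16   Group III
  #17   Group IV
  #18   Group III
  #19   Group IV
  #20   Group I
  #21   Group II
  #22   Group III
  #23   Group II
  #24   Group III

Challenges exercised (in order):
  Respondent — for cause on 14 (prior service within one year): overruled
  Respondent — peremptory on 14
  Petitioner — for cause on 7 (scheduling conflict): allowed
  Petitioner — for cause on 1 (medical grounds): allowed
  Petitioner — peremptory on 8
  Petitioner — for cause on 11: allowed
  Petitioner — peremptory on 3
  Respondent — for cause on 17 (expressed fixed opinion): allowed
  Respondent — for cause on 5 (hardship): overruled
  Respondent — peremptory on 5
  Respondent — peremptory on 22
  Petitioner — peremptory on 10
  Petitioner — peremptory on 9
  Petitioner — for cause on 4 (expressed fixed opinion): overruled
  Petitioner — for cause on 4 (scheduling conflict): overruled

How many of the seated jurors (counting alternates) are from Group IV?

1

Removed: #1, #3, #5, #7, #8, #9, #10, #11, #14, #17, #22.
Seated (13 incl. alternates): #2, #4, #6, #12, #13, #15, #16, #18, #19, #20, #21, #23, #24.
Of those, in Group IV: #19 → 1.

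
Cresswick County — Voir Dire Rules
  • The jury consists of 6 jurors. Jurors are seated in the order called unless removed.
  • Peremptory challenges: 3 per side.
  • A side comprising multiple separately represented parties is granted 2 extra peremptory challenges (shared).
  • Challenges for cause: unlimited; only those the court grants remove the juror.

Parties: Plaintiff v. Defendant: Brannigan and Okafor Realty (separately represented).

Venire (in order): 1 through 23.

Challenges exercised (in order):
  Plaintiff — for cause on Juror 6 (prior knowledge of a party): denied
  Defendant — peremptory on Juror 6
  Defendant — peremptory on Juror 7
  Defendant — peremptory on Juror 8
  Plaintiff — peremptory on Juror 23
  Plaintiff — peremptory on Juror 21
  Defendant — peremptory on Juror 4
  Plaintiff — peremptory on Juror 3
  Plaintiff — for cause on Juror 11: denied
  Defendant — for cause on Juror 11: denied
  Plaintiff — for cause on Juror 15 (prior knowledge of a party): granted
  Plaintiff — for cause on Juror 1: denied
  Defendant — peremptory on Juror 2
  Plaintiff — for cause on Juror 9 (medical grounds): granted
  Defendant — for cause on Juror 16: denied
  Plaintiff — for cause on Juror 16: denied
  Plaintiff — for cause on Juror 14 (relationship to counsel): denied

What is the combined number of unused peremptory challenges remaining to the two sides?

Plaintiff allotment: 3. Defendant allotment: 3 base + 2 multi-party = 5.
Plaintiff peremptories used: #23, #21, #3 — 3 (for-cause on #6, #11, #15, #1, #9, #16, #14 don't count).
Defendant peremptories used: #6, #7, #8, #4, #2 — 5 (for-cause on #11, #16 don't count).
Remaining: (3 − 3) + (5 − 5) = 0.

0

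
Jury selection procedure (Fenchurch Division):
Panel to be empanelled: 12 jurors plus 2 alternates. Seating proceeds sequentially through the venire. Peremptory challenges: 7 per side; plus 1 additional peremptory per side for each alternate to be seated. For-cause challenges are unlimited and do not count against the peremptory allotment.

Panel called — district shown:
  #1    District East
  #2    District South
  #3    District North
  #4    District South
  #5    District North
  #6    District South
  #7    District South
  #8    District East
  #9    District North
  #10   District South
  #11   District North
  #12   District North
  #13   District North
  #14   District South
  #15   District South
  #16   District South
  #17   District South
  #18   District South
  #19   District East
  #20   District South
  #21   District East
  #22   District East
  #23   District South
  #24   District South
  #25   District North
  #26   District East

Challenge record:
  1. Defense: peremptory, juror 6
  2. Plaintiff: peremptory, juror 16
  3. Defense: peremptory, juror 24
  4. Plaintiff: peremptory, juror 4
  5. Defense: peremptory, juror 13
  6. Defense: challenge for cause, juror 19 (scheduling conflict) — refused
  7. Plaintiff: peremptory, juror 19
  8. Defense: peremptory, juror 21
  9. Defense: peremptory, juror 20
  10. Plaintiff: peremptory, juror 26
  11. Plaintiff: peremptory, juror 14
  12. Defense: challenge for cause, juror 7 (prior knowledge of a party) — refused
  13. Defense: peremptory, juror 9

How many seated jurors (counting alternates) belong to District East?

3

Removed: #4, #6, #9, #13, #14, #16, #19, #20, #21, #24, #26.
Seated (14 incl. alternates): #1, #2, #3, #5, #7, #8, #10, #11, #12, #15, #17, #18, #22, #23.
Of those, in District East: #1, #8, #22 → 3.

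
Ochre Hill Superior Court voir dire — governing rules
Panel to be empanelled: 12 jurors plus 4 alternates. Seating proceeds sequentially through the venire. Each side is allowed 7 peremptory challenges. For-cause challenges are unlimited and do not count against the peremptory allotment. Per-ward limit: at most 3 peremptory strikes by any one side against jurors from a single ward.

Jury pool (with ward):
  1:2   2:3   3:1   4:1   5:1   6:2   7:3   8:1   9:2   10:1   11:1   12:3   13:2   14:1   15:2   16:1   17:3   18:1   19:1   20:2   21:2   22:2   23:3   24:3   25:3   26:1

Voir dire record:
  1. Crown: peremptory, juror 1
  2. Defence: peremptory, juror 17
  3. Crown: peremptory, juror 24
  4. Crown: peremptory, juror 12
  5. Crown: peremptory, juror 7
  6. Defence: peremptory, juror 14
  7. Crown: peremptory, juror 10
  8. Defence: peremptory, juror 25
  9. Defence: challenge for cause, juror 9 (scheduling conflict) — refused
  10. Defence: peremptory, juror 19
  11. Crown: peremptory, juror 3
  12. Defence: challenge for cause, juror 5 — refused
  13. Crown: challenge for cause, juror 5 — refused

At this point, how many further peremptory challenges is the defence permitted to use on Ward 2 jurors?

3

Defence peremptories so far: #17, #14, #25, #19 — 4 of 7 used, 3 left overall.
Against Ward 2: none yet — per-ward cap 3 leaves 3.
Binding limit: min(3, 3) = 3.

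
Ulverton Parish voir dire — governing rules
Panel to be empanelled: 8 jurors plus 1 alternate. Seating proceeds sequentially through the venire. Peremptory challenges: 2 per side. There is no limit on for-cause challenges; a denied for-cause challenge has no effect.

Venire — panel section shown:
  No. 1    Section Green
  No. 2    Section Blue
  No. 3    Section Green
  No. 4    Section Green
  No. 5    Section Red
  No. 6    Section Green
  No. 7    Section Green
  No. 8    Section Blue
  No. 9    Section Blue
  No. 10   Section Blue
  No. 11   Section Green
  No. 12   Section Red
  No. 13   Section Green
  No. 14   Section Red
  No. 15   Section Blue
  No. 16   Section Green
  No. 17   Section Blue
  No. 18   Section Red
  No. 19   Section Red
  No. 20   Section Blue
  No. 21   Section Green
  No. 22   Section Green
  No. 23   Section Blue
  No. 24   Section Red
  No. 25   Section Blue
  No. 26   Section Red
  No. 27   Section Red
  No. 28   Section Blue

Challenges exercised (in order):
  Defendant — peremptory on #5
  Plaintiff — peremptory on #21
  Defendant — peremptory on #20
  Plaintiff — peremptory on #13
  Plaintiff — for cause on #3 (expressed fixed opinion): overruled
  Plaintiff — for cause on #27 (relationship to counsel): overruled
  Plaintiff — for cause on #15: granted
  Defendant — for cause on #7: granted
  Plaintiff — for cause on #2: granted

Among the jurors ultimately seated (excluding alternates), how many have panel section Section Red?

0

Removed: #2, #5, #7, #13, #15, #20, #21.
Seated jurors 1–8: #1, #3, #4, #6, #8, #9, #10, #11 (alternates #12 not counted).
None of those are in Section Red → 0.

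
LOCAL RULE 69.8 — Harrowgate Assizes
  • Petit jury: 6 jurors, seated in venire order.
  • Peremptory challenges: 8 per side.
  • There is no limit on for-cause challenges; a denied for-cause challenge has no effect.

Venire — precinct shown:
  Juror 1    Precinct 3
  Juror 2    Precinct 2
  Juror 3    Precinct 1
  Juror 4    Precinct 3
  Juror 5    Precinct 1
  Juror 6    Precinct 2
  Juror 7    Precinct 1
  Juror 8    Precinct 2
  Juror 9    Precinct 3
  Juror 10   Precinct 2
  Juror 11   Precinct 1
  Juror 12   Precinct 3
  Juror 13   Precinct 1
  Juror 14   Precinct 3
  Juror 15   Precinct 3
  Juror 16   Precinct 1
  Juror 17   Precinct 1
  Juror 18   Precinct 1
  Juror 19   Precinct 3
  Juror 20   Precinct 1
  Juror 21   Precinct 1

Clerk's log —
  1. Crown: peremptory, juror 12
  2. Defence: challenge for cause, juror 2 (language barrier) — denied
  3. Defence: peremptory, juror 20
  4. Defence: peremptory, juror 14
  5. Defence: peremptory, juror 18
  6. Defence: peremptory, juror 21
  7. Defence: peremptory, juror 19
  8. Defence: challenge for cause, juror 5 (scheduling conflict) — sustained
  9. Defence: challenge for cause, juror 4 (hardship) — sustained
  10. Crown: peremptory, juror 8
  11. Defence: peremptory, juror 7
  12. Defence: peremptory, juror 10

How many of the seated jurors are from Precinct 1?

2

Removed: #4, #5, #7, #8, #10, #12, #14, #18, #19, #20, #21.
Seated jurors 1–6: #1, #2, #3, #6, #9, #11.
Of those, in Precinct 1: #3, #11 → 2.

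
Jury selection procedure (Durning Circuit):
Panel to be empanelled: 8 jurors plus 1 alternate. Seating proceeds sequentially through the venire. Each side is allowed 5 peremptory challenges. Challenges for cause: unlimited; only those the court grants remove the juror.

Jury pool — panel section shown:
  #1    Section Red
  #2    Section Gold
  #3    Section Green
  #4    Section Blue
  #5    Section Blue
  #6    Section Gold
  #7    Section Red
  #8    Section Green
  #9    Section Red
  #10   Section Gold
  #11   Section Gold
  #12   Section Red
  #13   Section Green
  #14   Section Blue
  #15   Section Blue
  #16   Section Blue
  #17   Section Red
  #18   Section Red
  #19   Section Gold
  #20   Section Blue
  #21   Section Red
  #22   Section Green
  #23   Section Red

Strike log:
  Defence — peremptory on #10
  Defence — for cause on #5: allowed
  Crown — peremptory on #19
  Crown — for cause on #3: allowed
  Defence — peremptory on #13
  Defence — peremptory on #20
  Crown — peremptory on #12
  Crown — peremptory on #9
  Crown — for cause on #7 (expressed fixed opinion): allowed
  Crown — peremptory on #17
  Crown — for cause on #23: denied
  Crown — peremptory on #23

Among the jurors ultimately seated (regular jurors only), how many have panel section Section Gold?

3

Removed: #3, #5, #7, #9, #10, #12, #13, #17, #19, #20, #23.
Seated jurors 1–8: #1, #2, #4, #6, #8, #11, #14, #15 (alternates #16 not counted).
Of those, in Section Gold: #2, #6, #11 → 3.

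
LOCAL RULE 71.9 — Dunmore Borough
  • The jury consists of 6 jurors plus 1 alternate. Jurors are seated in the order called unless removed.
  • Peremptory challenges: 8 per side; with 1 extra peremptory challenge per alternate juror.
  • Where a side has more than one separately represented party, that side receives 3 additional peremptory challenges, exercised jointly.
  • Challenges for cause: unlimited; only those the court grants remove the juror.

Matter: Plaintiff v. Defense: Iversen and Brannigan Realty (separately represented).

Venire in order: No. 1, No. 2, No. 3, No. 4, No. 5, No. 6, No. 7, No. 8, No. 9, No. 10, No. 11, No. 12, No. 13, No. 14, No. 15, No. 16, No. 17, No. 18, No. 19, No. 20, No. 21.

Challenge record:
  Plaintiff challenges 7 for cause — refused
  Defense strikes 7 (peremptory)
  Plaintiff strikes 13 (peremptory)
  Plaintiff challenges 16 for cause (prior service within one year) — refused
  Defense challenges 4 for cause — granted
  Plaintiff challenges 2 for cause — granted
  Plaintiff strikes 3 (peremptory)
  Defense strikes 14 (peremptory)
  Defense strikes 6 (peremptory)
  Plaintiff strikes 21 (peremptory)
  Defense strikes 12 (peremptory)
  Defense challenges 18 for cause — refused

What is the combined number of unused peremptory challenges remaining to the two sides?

Plaintiff allotment: 8 base + 1 × 1 alternate = 9. Defense allotment: 8 base + 1 × 1 alternate + 3 multi-party = 12.
Plaintiff peremptories used: #13, #3, #21 — 3 (for-cause on #7, #16, #2 don't count).
Defense peremptories used: #7, #14, #6, #12 — 4 (for-cause on #4, #18 don't count).
Remaining: (9 − 3) + (12 − 4) = 14.

14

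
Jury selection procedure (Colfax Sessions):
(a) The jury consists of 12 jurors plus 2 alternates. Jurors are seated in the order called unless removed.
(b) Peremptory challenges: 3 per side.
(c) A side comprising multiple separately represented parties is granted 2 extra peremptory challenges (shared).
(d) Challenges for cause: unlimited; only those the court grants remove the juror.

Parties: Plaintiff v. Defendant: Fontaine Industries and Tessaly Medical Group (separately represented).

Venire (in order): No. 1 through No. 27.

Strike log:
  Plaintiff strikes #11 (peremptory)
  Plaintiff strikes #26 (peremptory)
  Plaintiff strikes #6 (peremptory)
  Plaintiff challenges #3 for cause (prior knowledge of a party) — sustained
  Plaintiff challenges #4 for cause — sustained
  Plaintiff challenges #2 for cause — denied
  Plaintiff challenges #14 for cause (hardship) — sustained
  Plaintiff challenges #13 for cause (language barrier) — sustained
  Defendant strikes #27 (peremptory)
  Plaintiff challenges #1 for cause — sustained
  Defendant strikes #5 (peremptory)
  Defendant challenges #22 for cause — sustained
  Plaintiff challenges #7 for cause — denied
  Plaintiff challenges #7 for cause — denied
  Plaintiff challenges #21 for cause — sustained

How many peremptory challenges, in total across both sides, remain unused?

3

Plaintiff allotment: 3. Defendant allotment: 3 base + 2 multi-party = 5.
Plaintiff peremptories used: #11, #26, #6 — 3 (for-cause on #3, #4, #2, #14, #13, #1, #7, #7, #21 don't count).
Defendant peremptories used: #27, #5 — 2 (the for-cause on #22 doesn't count).
Remaining: (3 − 3) + (5 − 2) = 3.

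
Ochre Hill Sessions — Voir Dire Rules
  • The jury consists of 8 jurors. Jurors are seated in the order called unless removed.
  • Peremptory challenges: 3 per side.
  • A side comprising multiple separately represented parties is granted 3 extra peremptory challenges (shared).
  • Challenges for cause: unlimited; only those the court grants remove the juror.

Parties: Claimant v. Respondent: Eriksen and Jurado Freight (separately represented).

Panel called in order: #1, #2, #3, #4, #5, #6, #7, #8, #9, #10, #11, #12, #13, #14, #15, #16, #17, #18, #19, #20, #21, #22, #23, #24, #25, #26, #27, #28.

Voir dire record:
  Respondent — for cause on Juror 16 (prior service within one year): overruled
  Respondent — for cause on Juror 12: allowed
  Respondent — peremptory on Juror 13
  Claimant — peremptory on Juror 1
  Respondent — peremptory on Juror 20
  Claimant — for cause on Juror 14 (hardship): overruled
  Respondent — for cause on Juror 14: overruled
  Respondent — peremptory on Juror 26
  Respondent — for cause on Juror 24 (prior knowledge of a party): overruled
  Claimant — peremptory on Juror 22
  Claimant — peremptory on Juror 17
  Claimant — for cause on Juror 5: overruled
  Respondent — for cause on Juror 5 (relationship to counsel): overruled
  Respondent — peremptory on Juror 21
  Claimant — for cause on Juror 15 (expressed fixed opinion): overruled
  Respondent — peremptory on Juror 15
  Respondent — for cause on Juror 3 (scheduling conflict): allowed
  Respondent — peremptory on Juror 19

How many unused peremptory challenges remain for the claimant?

Claimant allotment: 3.
Claimant peremptories used: #1, #22, #17 — 3 (for-cause on #14, #5, #15 don't count).
Remaining: 3 − 3 = 0.

0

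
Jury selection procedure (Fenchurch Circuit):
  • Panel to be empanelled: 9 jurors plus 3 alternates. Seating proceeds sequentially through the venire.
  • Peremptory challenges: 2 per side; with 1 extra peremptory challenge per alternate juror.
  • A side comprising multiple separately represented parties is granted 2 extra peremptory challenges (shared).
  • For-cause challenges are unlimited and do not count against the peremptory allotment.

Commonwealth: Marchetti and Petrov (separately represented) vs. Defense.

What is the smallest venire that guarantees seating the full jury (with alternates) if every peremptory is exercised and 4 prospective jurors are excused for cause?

28

Seats to fill: 9 + 3 alternates = 12.
Peremptories — Commonwealth: 2 + 1×3 + 2 = 7; Defense: 2 + 1×3 = 5; total 12.
For-cause removals: 4.
Minimum venire: 12 + 12 + 4 = 28.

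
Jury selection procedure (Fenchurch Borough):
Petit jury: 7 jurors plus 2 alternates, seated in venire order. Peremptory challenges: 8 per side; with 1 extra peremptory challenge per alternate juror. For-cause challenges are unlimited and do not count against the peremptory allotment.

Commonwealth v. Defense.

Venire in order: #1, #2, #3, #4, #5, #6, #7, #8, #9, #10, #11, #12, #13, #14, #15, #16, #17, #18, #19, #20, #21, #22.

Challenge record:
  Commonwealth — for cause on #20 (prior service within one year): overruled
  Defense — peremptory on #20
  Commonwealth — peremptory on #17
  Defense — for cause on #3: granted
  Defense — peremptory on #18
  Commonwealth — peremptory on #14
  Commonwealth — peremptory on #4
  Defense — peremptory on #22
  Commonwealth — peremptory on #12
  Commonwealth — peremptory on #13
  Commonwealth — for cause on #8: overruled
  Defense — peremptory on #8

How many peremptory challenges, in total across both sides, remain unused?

Commonwealth allotment: 8 base + 1 × 2 alternates = 10. Defense allotment: 8 base + 1 × 2 alternates = 10.
Commonwealth peremptories used: #17, #14, #4, #12, #13 — 5 (for-cause on #20, #8 don't count).
Defense peremptories used: #20, #18, #22, #8 — 4 (the for-cause on #3 doesn't count).
Remaining: (10 − 5) + (10 − 4) = 11.

11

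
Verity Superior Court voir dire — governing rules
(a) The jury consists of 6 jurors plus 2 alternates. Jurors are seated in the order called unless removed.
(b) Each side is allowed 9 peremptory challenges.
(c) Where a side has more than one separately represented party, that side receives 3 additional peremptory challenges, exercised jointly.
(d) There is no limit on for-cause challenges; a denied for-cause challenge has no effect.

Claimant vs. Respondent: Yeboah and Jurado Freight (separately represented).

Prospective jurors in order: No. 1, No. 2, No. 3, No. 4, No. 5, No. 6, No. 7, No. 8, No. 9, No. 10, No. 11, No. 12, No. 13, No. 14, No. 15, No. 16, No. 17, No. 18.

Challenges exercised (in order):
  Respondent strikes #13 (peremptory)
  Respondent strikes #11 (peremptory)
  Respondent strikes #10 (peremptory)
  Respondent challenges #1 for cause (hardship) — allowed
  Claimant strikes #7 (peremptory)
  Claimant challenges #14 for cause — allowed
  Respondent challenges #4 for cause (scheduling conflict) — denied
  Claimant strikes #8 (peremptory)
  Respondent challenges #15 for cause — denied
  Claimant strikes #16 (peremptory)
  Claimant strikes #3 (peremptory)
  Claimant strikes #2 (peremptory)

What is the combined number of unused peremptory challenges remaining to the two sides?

13

Claimant allotment: 9. Respondent allotment: 9 base + 3 multi-party = 12.
Claimant peremptories used: #7, #8, #16, #3, #2 — 5 (the for-cause on #14 doesn't count).
Respondent peremptories used: #13, #11, #10 — 3 (for-cause on #1, #4, #15 don't count).
Remaining: (9 − 5) + (12 − 3) = 13.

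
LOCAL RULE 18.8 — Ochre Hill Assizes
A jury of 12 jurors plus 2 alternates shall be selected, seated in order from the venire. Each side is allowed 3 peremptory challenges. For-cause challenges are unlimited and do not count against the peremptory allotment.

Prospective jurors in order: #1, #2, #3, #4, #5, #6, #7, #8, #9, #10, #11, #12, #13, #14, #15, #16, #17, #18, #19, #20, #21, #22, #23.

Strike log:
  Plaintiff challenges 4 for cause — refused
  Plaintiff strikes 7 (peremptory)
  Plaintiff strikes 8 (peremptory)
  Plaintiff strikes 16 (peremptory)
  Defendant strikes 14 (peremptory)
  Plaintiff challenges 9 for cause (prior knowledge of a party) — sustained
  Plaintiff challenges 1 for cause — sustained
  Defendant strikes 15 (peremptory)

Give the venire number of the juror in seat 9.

Removed: #1, #7, #8, #9, #14, #15, #16. (#4 stays — for-cause denied.)
Seating in order: seats 1–12 → #2, #3, #4, #5, #6, #10, #11, #12, #13, #17, #18, #19; alternates → #20, #21.
So seat 9 is #13.

13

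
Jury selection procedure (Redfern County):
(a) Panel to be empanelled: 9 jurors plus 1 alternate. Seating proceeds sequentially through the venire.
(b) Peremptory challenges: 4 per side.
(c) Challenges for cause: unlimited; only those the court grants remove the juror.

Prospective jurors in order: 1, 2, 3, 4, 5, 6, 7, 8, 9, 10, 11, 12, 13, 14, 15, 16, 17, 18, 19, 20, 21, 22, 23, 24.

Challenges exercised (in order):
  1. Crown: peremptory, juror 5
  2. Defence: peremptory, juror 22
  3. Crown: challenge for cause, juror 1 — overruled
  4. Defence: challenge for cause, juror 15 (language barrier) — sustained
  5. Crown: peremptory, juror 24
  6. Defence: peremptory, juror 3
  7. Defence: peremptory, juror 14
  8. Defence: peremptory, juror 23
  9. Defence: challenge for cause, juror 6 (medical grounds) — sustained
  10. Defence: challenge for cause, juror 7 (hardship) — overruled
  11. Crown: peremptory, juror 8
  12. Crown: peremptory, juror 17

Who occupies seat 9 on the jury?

Removed: #3, #5, #6, #8, #14, #15, #17, #22, #23, #24. (#1, #7 stay — for-cause denied.)
Seating in order: seats 1–9 → #1, #2, #4, #7, #9, #10, #11, #12, #13; alternates → #16.
So seat 9 is #13.

13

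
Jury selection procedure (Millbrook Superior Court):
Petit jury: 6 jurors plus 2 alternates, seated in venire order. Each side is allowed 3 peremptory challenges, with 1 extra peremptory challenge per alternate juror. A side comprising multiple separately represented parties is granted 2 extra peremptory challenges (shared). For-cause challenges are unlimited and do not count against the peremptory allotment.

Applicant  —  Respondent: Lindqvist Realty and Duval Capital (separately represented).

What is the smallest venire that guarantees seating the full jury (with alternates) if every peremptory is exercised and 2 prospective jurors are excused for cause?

22

Seats to fill: 6 + 2 alternates = 8.
Peremptories — Applicant: 3 + 1×2 = 5; Respondent: 3 + 1×2 + 2 = 7; total 12.
For-cause removals: 2.
Minimum venire: 8 + 12 + 2 = 22.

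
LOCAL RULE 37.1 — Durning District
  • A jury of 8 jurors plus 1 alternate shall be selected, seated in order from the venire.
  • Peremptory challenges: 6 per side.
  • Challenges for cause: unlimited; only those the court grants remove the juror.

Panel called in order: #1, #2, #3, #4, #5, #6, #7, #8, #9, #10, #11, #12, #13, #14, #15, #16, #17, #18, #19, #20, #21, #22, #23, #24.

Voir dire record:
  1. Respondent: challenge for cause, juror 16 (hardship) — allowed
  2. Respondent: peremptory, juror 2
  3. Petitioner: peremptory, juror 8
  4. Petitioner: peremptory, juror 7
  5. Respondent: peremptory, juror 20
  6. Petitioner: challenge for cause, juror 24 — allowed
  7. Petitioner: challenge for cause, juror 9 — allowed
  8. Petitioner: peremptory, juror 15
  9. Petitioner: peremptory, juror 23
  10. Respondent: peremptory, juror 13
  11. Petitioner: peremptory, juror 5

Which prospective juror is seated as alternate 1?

Removed: #2, #5, #7, #8, #9, #13, #15, #16, #20, #23, #24.
Seating in order: seats 1–8 → #1, #3, #4, #6, #10, #11, #12, #14; alternates → #17.
So alternate 1 is #17.

17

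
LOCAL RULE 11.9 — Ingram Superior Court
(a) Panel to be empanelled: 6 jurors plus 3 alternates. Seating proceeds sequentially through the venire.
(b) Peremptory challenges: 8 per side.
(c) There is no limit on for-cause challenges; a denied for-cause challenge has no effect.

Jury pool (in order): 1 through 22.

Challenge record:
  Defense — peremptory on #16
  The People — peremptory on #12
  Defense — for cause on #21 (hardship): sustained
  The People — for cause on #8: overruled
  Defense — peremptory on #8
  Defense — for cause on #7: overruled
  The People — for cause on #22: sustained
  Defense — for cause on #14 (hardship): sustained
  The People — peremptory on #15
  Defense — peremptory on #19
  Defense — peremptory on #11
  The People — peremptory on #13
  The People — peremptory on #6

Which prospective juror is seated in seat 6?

7

Removed: #6, #8, #11, #12, #13, #14, #15, #16, #19, #21, #22. (#7 stays — for-cause denied.)
Seating in order: seats 1–6 → #1, #2, #3, #4, #5, #7; alternates → #9, #10, #17.
So seat 6 is #7.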